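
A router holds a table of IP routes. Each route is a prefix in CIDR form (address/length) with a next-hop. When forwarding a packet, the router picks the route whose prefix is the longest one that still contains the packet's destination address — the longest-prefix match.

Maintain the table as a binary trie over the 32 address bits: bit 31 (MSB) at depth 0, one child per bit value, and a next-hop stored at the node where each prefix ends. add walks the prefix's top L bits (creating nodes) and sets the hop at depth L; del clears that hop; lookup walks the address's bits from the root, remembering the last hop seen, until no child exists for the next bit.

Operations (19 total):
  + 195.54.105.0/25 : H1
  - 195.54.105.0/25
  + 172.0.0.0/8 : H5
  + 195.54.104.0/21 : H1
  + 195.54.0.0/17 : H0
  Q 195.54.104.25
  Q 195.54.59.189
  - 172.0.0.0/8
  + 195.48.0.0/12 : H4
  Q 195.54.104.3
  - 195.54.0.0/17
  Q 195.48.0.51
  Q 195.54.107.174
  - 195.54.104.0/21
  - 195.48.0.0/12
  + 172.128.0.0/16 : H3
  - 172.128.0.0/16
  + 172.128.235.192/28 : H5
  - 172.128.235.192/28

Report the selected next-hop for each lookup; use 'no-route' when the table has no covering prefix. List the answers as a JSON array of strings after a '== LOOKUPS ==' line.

Apply in order:
  + 195.54.105.0/25 (H1) depth=25
  - 195.54.105.0/25 clear@25
  + 172.0.0.0/8 (H5) depth=8
  + 195.54.104.0/21 (H1) depth=21
  + 195.54.0.0/17 (H0) depth=17
  lookup 195.54.104.25: bits 11000011001101100110100 walk d0:-→d1:-→d2:-→d3:-→d4:-→d5:-→d6:-→d7:-→d8:-→d9:-→d10:-→d11:-→d12:-→d13:-→d14:-→d15:-→d16:-→d17:H0→d18:-→d19:-→d20:-→d21:H1→d22:-→d23:- -> H1
  lookup 195.54.59.189: bits 11000011001101100 walk d0:-→d1:-→d2:-→d3:-→d4:-→d5:-→d6:-→d7:-→d8:-→d9:-→d10:-→d11:-→d12:-→d13:-→d14:-→d15:-→d16:-→d17:H0 -> H0
  - 172.0.0.0/8 clear@8
  + 195.48.0.0/12 (H4) depth=12
  lookup 195.54.104.3: bits 11000011001101100110100 walk d0:-→d1:-→d2:-→d3:-→d4:-→d5:-→d6:-→d7:-→d8:-→d9:-→d10:-→d11:-→d12:H4→d13:-→d14:-→d15:-→d16:-→d17:H0→d18:-→d19:-→d20:-→d21:H1→d22:-→d23:- -> H1
  - 195.54.0.0/17 clear@17
  lookup 195.48.0.51: bits 1100001100110 walk d0:-→d1:-→d2:-→d3:-→d4:-→d5:-→d6:-→d7:-→d8:-→d9:-→d10:-→d11:-→d12:H4→d13:- -> H4
  lookup 195.54.107.174: bits 1100001100110110011010 walk d0:-→d1:-→d2:-→d3:-→d4:-→d5:-→d6:-→d7:-→d8:-→d9:-→d10:-→d11:-→d12:H4→d13:-→d14:-→d15:-→d16:-→d17:-→d18:-→d19:-→d20:-→d21:H1→d22:- -> H1
  - 195.54.104.0/21 clear@21
  - 195.48.0.0/12 clear@12
  + 172.128.0.0/16 (H3) depth=16
  - 172.128.0.0/16 clear@16
  + 172.128.235.192/28 (H5) depth=28
  - 172.128.235.192/28 clear@28

== LOOKUPS ==
["H1","H0","H1","H4","H1"]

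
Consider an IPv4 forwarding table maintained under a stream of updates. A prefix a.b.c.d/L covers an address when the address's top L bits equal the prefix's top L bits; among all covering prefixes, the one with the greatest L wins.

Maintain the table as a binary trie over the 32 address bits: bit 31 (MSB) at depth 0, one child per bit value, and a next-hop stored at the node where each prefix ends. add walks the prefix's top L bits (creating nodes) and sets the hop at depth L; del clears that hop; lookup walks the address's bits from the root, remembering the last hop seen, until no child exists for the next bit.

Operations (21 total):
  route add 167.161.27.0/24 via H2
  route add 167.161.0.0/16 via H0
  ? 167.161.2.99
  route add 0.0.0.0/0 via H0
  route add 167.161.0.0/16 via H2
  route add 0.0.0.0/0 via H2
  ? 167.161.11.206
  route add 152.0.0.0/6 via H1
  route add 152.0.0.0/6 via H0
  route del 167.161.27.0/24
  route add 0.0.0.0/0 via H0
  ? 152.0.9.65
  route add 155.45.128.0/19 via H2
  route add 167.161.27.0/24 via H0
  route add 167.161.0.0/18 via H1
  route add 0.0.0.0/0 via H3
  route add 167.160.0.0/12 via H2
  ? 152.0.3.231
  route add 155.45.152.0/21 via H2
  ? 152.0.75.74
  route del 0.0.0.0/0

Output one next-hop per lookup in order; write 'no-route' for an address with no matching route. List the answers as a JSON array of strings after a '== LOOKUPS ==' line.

Trace:
  add 167.161.27.0/24 -> H2 at depth 24
  add 167.161.0.0/16 -> H0 at depth 16
  lookup 167.161.2.99: bits 1010011110100001000 walk d0:-→d1:-→d2:-→d3:-→d4:-→d5:-→d6:-→d7:-→d8:-→d9:-→d10:-→d11:-→d12:-→d13:-→d14:-→d15:-→d16:H0→d17:-→d18:-→d19:- -> H0
  add 0.0.0.0/0 -> H0 at depth 0
  add 167.161.0.0/16 -> H2 at depth 16
  add 0.0.0.0/0 -> H2 at depth 0
  lookup 167.161.11.206: bits 1010011110100001000 walk d0:H2→d1:-→d2:-→d3:-→d4:-→d5:-→d6:-→d7:-→d8:-→d9:-→d10:-→d11:-→d12:-→d13:-→d14:-→d15:-→d16:H2→d17:-→d18:-→d19:- -> H2
  add 152.0.0.0/6 -> H1 at depth 6
  add 152.0.0.0/6 -> H0 at depth 6
  del 167.161.27.0/24 (clear depth 24)
  add 0.0.0.0/0 -> H0 at depth 0
  lookup 152.0.9.65: bits 100110 walk d0:H0→d1:-→d2:-→d3:-→d4:-→d5:-→d6:H0 -> H0
  add 155.45.128.0/19 -> H2 at depth 19
  add 167.161.27.0/24 -> H0 at depth 24
  add 167.161.0.0/18 -> H1 at depth 18
  add 0.0.0.0/0 -> H3 at depth 0
  add 167.160.0.0/12 -> H2 at depth 12
  lookup 152.0.3.231: bits 100110 walk d0:H3→d1:-→d2:-→d3:-→d4:-→d5:-→d6:H0 -> H0
  add 155.45.152.0/21 -> H2 at depth 21
  lookup 152.0.75.74: bits 100110 walk d0:H3→d1:-→d2:-→d3:-→d4:-→d5:-→d6:H0 -> H0
  del 0.0.0.0/0 (clear depth 0)

== LOOKUPS ==
["H0","H2","H0","H0","H0"]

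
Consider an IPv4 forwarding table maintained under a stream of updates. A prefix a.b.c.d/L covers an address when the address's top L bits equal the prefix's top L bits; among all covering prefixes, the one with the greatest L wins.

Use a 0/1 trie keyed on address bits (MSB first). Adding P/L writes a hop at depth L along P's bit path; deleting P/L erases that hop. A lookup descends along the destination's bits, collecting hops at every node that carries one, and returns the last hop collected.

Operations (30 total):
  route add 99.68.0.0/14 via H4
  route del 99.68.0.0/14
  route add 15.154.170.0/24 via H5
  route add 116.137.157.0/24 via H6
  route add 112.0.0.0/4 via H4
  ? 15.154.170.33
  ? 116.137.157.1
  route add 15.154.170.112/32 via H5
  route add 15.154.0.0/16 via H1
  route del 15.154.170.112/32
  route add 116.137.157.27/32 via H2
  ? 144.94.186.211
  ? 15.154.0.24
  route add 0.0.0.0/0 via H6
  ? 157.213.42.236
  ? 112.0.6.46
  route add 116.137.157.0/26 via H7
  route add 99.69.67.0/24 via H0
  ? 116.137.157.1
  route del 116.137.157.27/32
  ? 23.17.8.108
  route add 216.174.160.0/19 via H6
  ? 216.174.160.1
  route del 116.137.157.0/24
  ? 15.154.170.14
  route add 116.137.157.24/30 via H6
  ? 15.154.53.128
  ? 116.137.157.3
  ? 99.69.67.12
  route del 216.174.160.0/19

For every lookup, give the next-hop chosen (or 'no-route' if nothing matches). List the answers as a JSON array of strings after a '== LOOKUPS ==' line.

Apply in order:
  + 99.68.0.0/14 (H4) depth=14
  del 99.68.0.0/14 (clear depth 14)
  + 15.154.170.0/24 (H5) depth=24
  + 116.137.157.0/24 (H6) depth=24
  + 112.0.0.0/4 (H4) depth=4
  lookup 15.154.170.33: bits 000011111001101010101010 walk d0:-→d1:-→d2:-→d3:-→d4:-→d5:-→d6:-→d7:-→d8:-→d9:-→d10:-→d11:-→d12:-→d13:-→d14:-→d15:-→d16:-→d17:-→d18:-→d19:-→d20:-→d21:-→d22:-→d23:-→d24:H5 -> H5
  lookup 116.137.157.1: bits 011101001000100110011101 walk d0:-→d1:-→d2:-→d3:-→d4:H4→d5:-→d6:-→d7:-→d8:-→d9:-→d10:-→d11:-→d12:-→d13:-→d14:-→d15:-→d16:-→d17:-→d18:-→d19:-→d20:-→d21:-→d22:-→d23:-→d24:H6 -> H6
  + 15.154.170.112/32 (H5) depth=32
  + 15.154.0.0/16 (H1) depth=16
  del 15.154.170.112/32 (clear depth 32)
  + 116.137.157.27/32 (H2) depth=32
  lookup 144.94.186.211: bits ε walk d0:- -> no-route
  lookup 15.154.0.24: bits 0000111110011010 walk d0:-→d1:-→d2:-→d3:-→d4:-→d5:-→d6:-→d7:-→d8:-→d9:-→d10:-→d11:-→d12:-→d13:-→d14:-→d15:-→d16:H1 -> H1
  + 0.0.0.0/0 (H6) depth=0
  lookup 157.213.42.236: bits ε walk d0:H6 -> H6
  lookup 112.0.6.46: bits 01110 walk d0:H6→d1:-→d2:-→d3:-→d4:H4→d5:- -> H4
  + 116.137.157.0/26 (H7) depth=26
  + 99.69.67.0/24 (H0) depth=24
  lookup 116.137.157.1: bits 011101001000100110011101000 walk d0:H6→d1:-→d2:-→d3:-→d4:H4→d5:-→d6:-→d7:-→d8:-→d9:-→d10:-→d11:-→d12:-→d13:-→d14:-→d15:-→d16:-→d17:-→d18:-→d19:-→d20:-→d21:-→d22:-→d23:-→d24:H6→d25:-→d26:H7→d27:- -> H7
  del 116.137.157.27/32 (clear depth 32)
  lookup 23.17.8.108: bits 000 walk d0:H6→d1:-→d2:-→d3:- -> H6
  + 216.174.160.0/19 (H6) depth=19
  lookup 216.174.160.1: bits 1101100010101110101 walk d0:H6→d1:-→d2:-→d3:-→d4:-→d5:-→d6:-→d7:-→d8:-→d9:-→d10:-→d11:-→d12:-→d13:-→d14:-→d15:-→d16:-→d17:-→d18:-→d19:H6 -> H6
  del 116.137.157.0/24 (clear depth 24)
  lookup 15.154.170.14: bits 0000111110011010101010100 walk d0:H6→d1:-→d2:-→d3:-→d4:-→d5:-→d6:-→d7:-→d8:-→d9:-→d10:-→d11:-→d12:-→d13:-→d14:-→d15:-→d16:H1→d17:-→d18:-→d19:-→d20:-→d21:-→d22:-→d23:-→d24:H5→d25:- -> H5
  + 116.137.157.24/30 (H6) depth=30
  lookup 15.154.53.128: bits 0000111110011010 walk d0:H6→d1:-→d2:-→d3:-→d4:-→d5:-→d6:-→d7:-→d8:-→d9:-→d10:-→d11:-→d12:-→d13:-→d14:-→d15:-→d16:H1 -> H1
  lookup 116.137.157.3: bits 011101001000100110011101000 walk d0:H6→d1:-→d2:-→d3:-→d4:H4→d5:-→d6:-→d7:-→d8:-→d9:-→d10:-→d11:-→d12:-→d13:-→d14:-→d15:-→d16:-→d17:-→d18:-→d19:-→d20:-→d21:-→d22:-→d23:-→d24:-→d25:-→d26:H7→d27:- -> H7
  lookup 99.69.67.12: bits 011000110100010101000011 walk d0:H6→d1:-→d2:-→d3:-→d4:-→d5:-→d6:-→d7:-→d8:-→d9:-→d10:-→d11:-→d12:-→d13:-→d14:-→d15:-→d16:-→d17:-→d18:-→d19:-→d20:-→d21:-→d22:-→d23:-→d24:H0 -> H0
  del 216.174.160.0/19 (clear depth 19)

== LOOKUPS ==
["H5","H6","no-route","H1","H6","H4","H7","H6","H6","H5","H1","H7","H0"]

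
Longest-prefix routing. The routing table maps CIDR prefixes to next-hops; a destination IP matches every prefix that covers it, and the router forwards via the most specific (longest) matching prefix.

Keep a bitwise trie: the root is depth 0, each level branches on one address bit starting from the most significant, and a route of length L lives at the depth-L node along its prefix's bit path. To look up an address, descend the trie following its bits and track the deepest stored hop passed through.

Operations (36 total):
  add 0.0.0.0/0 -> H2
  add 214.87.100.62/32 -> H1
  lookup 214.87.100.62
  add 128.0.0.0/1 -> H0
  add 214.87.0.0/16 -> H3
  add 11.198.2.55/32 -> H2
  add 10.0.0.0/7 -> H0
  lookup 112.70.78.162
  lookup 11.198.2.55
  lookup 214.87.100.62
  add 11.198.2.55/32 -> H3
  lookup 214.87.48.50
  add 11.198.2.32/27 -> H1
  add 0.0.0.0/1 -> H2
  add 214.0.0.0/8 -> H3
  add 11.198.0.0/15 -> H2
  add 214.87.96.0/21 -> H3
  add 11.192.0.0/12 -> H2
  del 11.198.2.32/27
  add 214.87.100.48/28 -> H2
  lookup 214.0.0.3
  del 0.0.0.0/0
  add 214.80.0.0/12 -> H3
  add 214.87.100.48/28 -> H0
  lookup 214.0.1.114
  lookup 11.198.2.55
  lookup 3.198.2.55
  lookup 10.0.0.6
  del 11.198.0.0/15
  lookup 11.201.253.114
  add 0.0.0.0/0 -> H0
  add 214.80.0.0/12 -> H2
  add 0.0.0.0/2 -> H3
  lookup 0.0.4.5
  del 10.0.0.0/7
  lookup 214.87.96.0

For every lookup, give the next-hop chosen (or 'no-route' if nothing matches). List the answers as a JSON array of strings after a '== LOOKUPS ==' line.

Process each operation:
  + 0.0.0.0/0 (H2) depth=0
  + 214.87.100.62/32 (H1) depth=32
  lookup 214.87.100.62: bits 11010110010101110110010000111110 walk d0:H2→d1:-→d2:-→d3:-→d4:-→d5:-→d6:-→d7:-→d8:-→d9:-→d10:-→d11:-→d12:-→d13:-→d14:-→d15:-→d16:-→d17:-→d18:-→d19:-→d20:-→d21:-→d22:-→d23:-→d24:-→d25:-→d26:-→d27:-→d28:-→d29:-→d30:-→d31:-→d32:H1 -> H1
  + 128.0.0.0/1 (H0) depth=1
  + 214.87.0.0/16 (H3) depth=16
  + 11.198.2.55/32 (H2) depth=32
  + 10.0.0.0/7 (H0) depth=7
  lookup 112.70.78.162: bits 0 walk d0:H2→d1:- -> H2
  lookup 11.198.2.55: bits 00001011110001100000001000110111 walk d0:H2→d1:-→d2:-→d3:-→d4:-→d5:-→d6:-→d7:H0→d8:-→d9:-→d10:-→d11:-→d12:-→d13:-→d14:-→d15:-→d16:-→d17:-→d18:-→d19:-→d20:-→d21:-→d22:-→d23:-→d24:-→d25:-→d26:-→d27:-→d28:-→d29:-→d30:-→d31:-→d32:H2 -> H2
  lookup 214.87.100.62: bits 11010110010101110110010000111110 walk d0:H2→d1:H0→d2:-→d3:-→d4:-→d5:-→d6:-→d7:-→d8:-→d9:-→d10:-→d11:-→d12:-→d13:-→d14:-→d15:-→d16:H3→d17:-→d18:-→d19:-→d20:-→d21:-→d22:-→d23:-→d24:-→d25:-→d26:-→d27:-→d28:-→d29:-→d30:-→d31:-→d32:H1 -> H1
  + 11.198.2.55/32 (H3) depth=32
  lookup 214.87.48.50: bits 11010110010101110 walk d0:H2→d1:H0→d2:-→d3:-→d4:-→d5:-→d6:-→d7:-→d8:-→d9:-→d10:-→d11:-→d12:-→d13:-→d14:-→d15:-→d16:H3→d17:- -> H3
  + 11.198.2.32/27 (H1) depth=27
  + 0.0.0.0/1 (H2) depth=1
  + 214.0.0.0/8 (H3) depth=8
  + 11.198.0.0/15 (H2) depth=15
  + 214.87.96.0/21 (H3) depth=21
  + 11.192.0.0/12 (H2) depth=12
  - 11.198.2.32/27 clear@27
  + 214.87.100.48/28 (H2) depth=28
  lookup 214.0.0.3: bits 110101100 walk d0:H2→d1:H0→d2:-→d3:-→d4:-→d5:-→d6:-→d7:-→d8:H3→d9:- -> H3
  - 0.0.0.0/0 clear@0
  + 214.80.0.0/12 (H3) depth=12
  + 214.87.100.48/28 (H0) depth=28
  lookup 214.0.1.114: bits 110101100 walk d0:-→d1:H0→d2:-→d3:-→d4:-→d5:-→d6:-→d7:-→d8:H3→d9:- -> H3
  lookup 11.198.2.55: bits 00001011110001100000001000110111 walk d0:-→d1:H2→d2:-→d3:-→d4:-→d5:-→d6:-→d7:H0→d8:-→d9:-→d10:-→d11:-→d12:H2→d13:-→d14:-→d15:H2→d16:-→d17:-→d18:-→d19:-→d20:-→d21:-→d22:-→d23:-→d24:-→d25:-→d26:-→d27:-→d28:-→d29:-→d30:-→d31:-→d32:H3 -> H3
  lookup 3.198.2.55: bits 0000 walk d0:-→d1:H2→d2:-→d3:-→d4:- -> H2
  lookup 10.0.0.6: bits 0000101 walk d0:-→d1:H2→d2:-→d3:-→d4:-→d5:-→d6:-→d7:H0 -> H0
  - 11.198.0.0/15 clear@15
  lookup 11.201.253.114: bits 000010111100 walk d0:-→d1:H2→d2:-→d3:-→d4:-→d5:-→d6:-→d7:H0→d8:-→d9:-→d10:-→d11:-→d12:H2 -> H2
  + 0.0.0.0/0 (H0) depth=0
  + 214.80.0.0/12 (H2) depth=12
  + 0.0.0.0/2 (H3) depth=2
  lookup 0.0.4.5: bits 0000 walk d0:H0→d1:H2→d2:H3→d3:-→d4:- -> H3
  - 10.0.0.0/7 clear@7
  lookup 214.87.96.0: bits 110101100101011101100 walk d0:H0→d1:H0→d2:-→d3:-→d4:-→d5:-→d6:-→d7:-→d8:H3→d9:-→d10:-→d11:-→d12:H2→d13:-→d14:-→d15:-→d16:H3→d17:-→d18:-→d19:-→d20:-→d21:H3 -> H3

== LOOKUPS ==
["H1","H2","H2","H1","H3","H3","H3","H3","H2","H0","H2","H3","H3"]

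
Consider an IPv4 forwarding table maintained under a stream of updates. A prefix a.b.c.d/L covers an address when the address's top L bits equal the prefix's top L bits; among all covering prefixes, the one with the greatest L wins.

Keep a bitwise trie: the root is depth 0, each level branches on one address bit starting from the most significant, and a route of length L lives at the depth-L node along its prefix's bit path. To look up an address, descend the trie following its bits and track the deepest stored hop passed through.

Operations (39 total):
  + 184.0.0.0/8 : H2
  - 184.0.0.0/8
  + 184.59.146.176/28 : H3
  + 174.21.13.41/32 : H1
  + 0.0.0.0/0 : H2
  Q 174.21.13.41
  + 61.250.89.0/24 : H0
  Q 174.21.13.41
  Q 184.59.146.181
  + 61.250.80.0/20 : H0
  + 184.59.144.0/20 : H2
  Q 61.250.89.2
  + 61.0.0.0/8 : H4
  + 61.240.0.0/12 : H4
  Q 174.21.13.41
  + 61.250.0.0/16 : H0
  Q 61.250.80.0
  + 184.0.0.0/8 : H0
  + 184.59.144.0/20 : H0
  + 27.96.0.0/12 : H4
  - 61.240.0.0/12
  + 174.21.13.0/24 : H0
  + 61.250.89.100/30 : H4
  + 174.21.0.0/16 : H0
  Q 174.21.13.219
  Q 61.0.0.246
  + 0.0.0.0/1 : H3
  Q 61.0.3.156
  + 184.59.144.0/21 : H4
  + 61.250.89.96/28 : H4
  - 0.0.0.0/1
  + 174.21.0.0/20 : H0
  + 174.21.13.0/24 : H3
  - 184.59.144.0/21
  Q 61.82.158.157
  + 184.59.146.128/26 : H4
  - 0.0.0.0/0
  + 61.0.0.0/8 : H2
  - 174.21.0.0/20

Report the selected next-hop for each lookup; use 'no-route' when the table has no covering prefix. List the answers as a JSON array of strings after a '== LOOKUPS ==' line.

Apply in order:
  + 184.0.0.0/8 (H2) depth=8
  del 184.0.0.0/8 (clear depth 8)
  + 184.59.146.176/28 (H3) depth=28
  + 174.21.13.41/32 (H1) depth=32
  + 0.0.0.0/0 (H2) depth=0
  Q 174.21.13.41: descend 10101110000101010000110100101001 ; hops seen [H2,H1] ; pick H1
  + 61.250.89.0/24 (H0) depth=24
  Q 174.21.13.41: descend 10101110000101010000110100101001 ; hops seen [H2,H1] ; pick H1
  Q 184.59.146.181: descend 1011100000111011100100101011 ; hops seen [H2,H3] ; pick H3
  + 61.250.80.0/20 (H0) depth=20
  + 184.59.144.0/20 (H2) depth=20
  Q 61.250.89.2: descend 001111011111101001011001 ; hops seen [H2,H0,H0] ; pick H0
  + 61.0.0.0/8 (H4) depth=8
  + 61.240.0.0/12 (H4) depth=12
  Q 174.21.13.41: descend 10101110000101010000110100101001 ; hops seen [H2,H1] ; pick H1
  + 61.250.0.0/16 (H0) depth=16
  Q 61.250.80.0: descend 00111101111110100101 ; hops seen [H2,H4,H4,H0,H0] ; pick H0
  + 184.0.0.0/8 (H0) depth=8
  + 184.59.144.0/20 (H0) depth=20
  + 27.96.0.0/12 (H4) depth=12
  del 61.240.0.0/12 (clear depth 12)
  + 174.21.13.0/24 (H0) depth=24
  + 61.250.89.100/30 (H4) depth=30
  + 174.21.0.0/16 (H0) depth=16
  Q 174.21.13.219: descend 101011100001010100001101 ; hops seen [H2,H0,H0] ; pick H0
  Q 61.0.0.246: descend 00111101 ; hops seen [H2,H4] ; pick H4
  + 0.0.0.0/1 (H3) depth=1
  Q 61.0.3.156: descend 00111101 ; hops seen [H2,H3,H4] ; pick H4
  + 184.59.144.0/21 (H4) depth=21
  + 61.250.89.96/28 (H4) depth=28
  del 0.0.0.0/1 (clear depth 1)
  + 174.21.0.0/20 (H0) depth=20
  + 174.21.13.0/24 (H3) depth=24
  del 184.59.144.0/21 (clear depth 21)
  Q 61.82.158.157: descend 00111101 ; hops seen [H2,H4] ; pick H4
  + 184.59.146.128/26 (H4) depth=26
  del 0.0.0.0/0 (clear depth 0)
  + 61.0.0.0/8 (H2) depth=8
  del 174.21.0.0/20 (clear depth 20)

== LOOKUPS ==
["H1","H1","H3","H0","H1","H0","H0","H4","H4","H4"]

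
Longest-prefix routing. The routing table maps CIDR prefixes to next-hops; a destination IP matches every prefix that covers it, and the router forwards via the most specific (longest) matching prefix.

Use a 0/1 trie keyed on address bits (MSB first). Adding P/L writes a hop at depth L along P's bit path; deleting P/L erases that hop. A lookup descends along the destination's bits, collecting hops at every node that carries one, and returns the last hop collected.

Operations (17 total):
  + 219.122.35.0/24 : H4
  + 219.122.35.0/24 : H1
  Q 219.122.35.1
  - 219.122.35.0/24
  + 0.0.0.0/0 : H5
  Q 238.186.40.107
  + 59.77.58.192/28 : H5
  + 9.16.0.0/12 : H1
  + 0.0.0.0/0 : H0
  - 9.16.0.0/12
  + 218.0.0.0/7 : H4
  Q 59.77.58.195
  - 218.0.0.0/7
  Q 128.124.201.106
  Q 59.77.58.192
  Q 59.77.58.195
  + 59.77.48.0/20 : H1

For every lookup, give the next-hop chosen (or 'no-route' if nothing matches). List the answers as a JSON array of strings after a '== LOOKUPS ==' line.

Apply in order:
  add 219.122.35.0/24 -> H4 at depth 24
  add 219.122.35.0/24 -> H1 at depth 24
  lookup 219.122.35.1: bits 110110110111101000100011 walk d0:-→d1:-→d2:-→d3:-→d4:-→d5:-→d6:-→d7:-→d8:-→d9:-→d10:-→d11:-→d12:-→d13:-→d14:-→d15:-→d16:-→d17:-→d18:-→d19:-→d20:-→d21:-→d22:-→d23:-→d24:H1 -> H1
  del 219.122.35.0/24 (clear depth 24)
  add 0.0.0.0/0 -> H5 at depth 0
  lookup 238.186.40.107: bits 11 walk d0:H5→d1:-→d2:- -> H5
  add 59.77.58.192/28 -> H5 at depth 28
  add 9.16.0.0/12 -> H1 at depth 12
  add 0.0.0.0/0 -> H0 at depth 0
  del 9.16.0.0/12 (clear depth 12)
  add 218.0.0.0/7 -> H4 at depth 7
  lookup 59.77.58.195: bits 0011101101001101001110101100 walk d0:H0→d1:-→d2:-→d3:-→d4:-→d5:-→d6:-→d7:-→d8:-→d9:-→d10:-→d11:-→d12:-→d13:-→d14:-→d15:-→d16:-→d17:-→d18:-→d19:-→d20:-→d21:-→d22:-→d23:-→d24:-→d25:-→d26:-→d27:-→d28:H5 -> H5
  del 218.0.0.0/7 (clear depth 7)
  lookup 128.124.201.106: bits 1 walk d0:H0→d1:- -> H0
  lookup 59.77.58.192: bits 0011101101001101001110101100 walk d0:H0→d1:-→d2:-→d3:-→d4:-→d5:-→d6:-→d7:-→d8:-→d9:-→d10:-→d11:-→d12:-→d13:-→d14:-→d15:-→d16:-→d17:-→d18:-→d19:-→d20:-→d21:-→d22:-→d23:-→d24:-→d25:-→d26:-→d27:-→d28:H5 -> H5
  lookup 59.77.58.195: bits 0011101101001101001110101100 walk d0:H0→d1:-→d2:-→d3:-→d4:-→d5:-→d6:-→d7:-→d8:-→d9:-→d10:-→d11:-→d12:-→d13:-→d14:-→d15:-→d16:-→d17:-→d18:-→d19:-→d20:-→d21:-→d22:-→d23:-→d24:-→d25:-→d26:-→d27:-→d28:H5 -> H5
  add 59.77.48.0/20 -> H1 at depth 20

== LOOKUPS ==
["H1","H5","H5","H0","H5","H5"]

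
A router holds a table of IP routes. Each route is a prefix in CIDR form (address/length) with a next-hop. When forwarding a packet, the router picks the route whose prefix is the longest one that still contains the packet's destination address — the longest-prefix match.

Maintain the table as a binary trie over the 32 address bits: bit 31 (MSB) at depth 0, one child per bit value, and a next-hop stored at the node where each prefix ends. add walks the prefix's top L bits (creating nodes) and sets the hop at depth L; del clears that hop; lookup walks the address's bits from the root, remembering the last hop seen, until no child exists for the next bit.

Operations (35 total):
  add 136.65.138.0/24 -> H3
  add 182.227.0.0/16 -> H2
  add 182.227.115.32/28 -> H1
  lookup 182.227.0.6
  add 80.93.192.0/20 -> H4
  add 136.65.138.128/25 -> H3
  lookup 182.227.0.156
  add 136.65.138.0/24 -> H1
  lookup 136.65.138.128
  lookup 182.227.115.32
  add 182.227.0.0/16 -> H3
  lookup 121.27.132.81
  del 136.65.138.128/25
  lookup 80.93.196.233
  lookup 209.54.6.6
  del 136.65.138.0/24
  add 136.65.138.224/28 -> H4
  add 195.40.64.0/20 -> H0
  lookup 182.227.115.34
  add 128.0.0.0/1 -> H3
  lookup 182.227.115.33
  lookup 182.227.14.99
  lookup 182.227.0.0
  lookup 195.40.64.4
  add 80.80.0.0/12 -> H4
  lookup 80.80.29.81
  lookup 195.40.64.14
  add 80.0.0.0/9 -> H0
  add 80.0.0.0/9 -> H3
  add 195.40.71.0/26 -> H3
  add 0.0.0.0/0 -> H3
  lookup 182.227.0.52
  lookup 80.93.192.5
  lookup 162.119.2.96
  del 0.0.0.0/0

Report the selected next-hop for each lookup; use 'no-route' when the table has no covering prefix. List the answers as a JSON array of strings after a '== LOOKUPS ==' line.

Trace:
  + 136.65.138.0/24 (H3) depth=24
  + 182.227.0.0/16 (H2) depth=16
  + 182.227.115.32/28 (H1) depth=28
  lookup 182.227.0.6: bits 10110110111000110 walk d0:-→d1:-→d2:-→d3:-→d4:-→d5:-→d6:-→d7:-→d8:-→d9:-→d10:-→d11:-→d12:-→d13:-→d14:-→d15:-→d16:H2→d17:- -> H2
  + 80.93.192.0/20 (H4) depth=20
  + 136.65.138.128/25 (H3) depth=25
  lookup 182.227.0.156: bits 10110110111000110 walk d0:-→d1:-→d2:-→d3:-→d4:-→d5:-→d6:-→d7:-→d8:-→d9:-→d10:-→d11:-→d12:-→d13:-→d14:-→d15:-→d16:H2→d17:- -> H2
  + 136.65.138.0/24 (H1) depth=24
  lookup 136.65.138.128: bits 1000100001000001100010101 walk d0:-→d1:-→d2:-→d3:-→d4:-→d5:-→d6:-→d7:-→d8:-→d9:-→d10:-→d11:-→d12:-→d13:-→d14:-→d15:-→d16:-→d17:-→d18:-→d19:-→d20:-→d21:-→d22:-→d23:-→d24:H1→d25:H3 -> H3
  lookup 182.227.115.32: bits 1011011011100011011100110010 walk d0:-→d1:-→d2:-→d3:-→d4:-→d5:-→d6:-→d7:-→d8:-→d9:-→d10:-→d11:-→d12:-→d13:-→d14:-→d15:-→d16:H2→d17:-→d18:-→d19:-→d20:-→d21:-→d22:-→d23:-→d24:-→d25:-→d26:-→d27:-→d28:H1 -> H1
  + 182.227.0.0/16 (H3) depth=16
  lookup 121.27.132.81: bits 01 walk d0:-→d1:-→d2:- -> no-route
  - 136.65.138.128/25 clear@25
  lookup 80.93.196.233: bits 01010000010111011100 walk d0:-→d1:-→d2:-→d3:-→d4:-→d5:-→d6:-→d7:-→d8:-→d9:-→d10:-→d11:-→d12:-→d13:-→d14:-→d15:-→d16:-→d17:-→d18:-→d19:-→d20:H4 -> H4
  lookup 209.54.6.6: bits 1 walk d0:-→d1:- -> no-route
  - 136.65.138.0/24 clear@24
  + 136.65.138.224/28 (H4) depth=28
  + 195.40.64.0/20 (H0) depth=20
  lookup 182.227.115.34: bits 1011011011100011011100110010 walk d0:-→d1:-→d2:-→d3:-→d4:-→d5:-→d6:-→d7:-→d8:-→d9:-→d10:-→d11:-→d12:-→d13:-→d14:-→d15:-→d16:H3→d17:-→d18:-→d19:-→d20:-→d21:-→d22:-→d23:-→d24:-→d25:-→d26:-→d27:-→d28:H1 -> H1
  + 128.0.0.0/1 (H3) depth=1
  lookup 182.227.115.33: bits 1011011011100011011100110010 walk d0:-→d1:H3→d2:-→d3:-→d4:-→d5:-→d6:-→d7:-→d8:-→d9:-→d10:-→d11:-→d12:-→d13:-→d14:-→d15:-→d16:H3→d17:-→d18:-→d19:-→d20:-→d21:-→d22:-→d23:-→d24:-→d25:-→d26:-→d27:-→d28:H1 -> H1
  lookup 182.227.14.99: bits 10110110111000110 walk d0:-→d1:H3→d2:-→d3:-→d4:-→d5:-→d6:-→d7:-→d8:-→d9:-→d10:-→d11:-→d12:-→d13:-→d14:-→d15:-→d16:H3→d17:- -> H3
  lookup 182.227.0.0: bits 10110110111000110 walk d0:-→d1:H3→d2:-→d3:-→d4:-→d5:-→d6:-→d7:-→d8:-→d9:-→d10:-→d11:-→d12:-→d13:-→d14:-→d15:-→d16:H3→d17:- -> H3
  lookup 195.40.64.4: bits 11000011001010000100 walk d0:-→d1:H3→d2:-→d3:-→d4:-→d5:-→d6:-→d7:-→d8:-→d9:-→d10:-→d11:-→d12:-→d13:-→d14:-→d15:-→d16:-→d17:-→d18:-→d19:-→d20:H0 -> H0
  + 80.80.0.0/12 (H4) depth=12
  lookup 80.80.29.81: bits 010100000101 walk d0:-→d1:-→d2:-→d3:-→d4:-→d5:-→d6:-→d7:-→d8:-→d9:-→d10:-→d11:-→d12:H4 -> H4
  lookup 195.40.64.14: bits 11000011001010000100 walk d0:-→d1:H3→d2:-→d3:-→d4:-→d5:-→d6:-→d7:-→d8:-→d9:-→d10:-→d11:-→d12:-→d13:-→d14:-→d15:-→d16:-→d17:-→d18:-→d19:-→d20:H0 -> H0
  + 80.0.0.0/9 (H0) depth=9
  + 80.0.0.0/9 (H3) depth=9
  + 195.40.71.0/26 (H3) depth=26
  + 0.0.0.0/0 (H3) depth=0
  lookup 182.227.0.52: bits 10110110111000110 walk d0:H3→d1:H3→d2:-→d3:-→d4:-→d5:-→d6:-→d7:-→d8:-→d9:-→d10:-→d11:-→d12:-→d13:-→d14:-→d15:-→d16:H3→d17:- -> H3
  lookup 80.93.192.5: bits 01010000010111011100 walk d0:H3→d1:-→d2:-→d3:-→d4:-→d5:-→d6:-→d7:-→d8:-→d9:H3→d10:-→d11:-→d12:H4→d13:-→d14:-→d15:-→d16:-→d17:-→d18:-→d19:-→d20:H4 -> H4
  lookup 162.119.2.96: bits 101 walk d0:H3→d1:H3→d2:-→d3:- -> H3
  - 0.0.0.0/0 clear@0

== LOOKUPS ==
["H2","H2","H3","H1","no-route","H4","no-route","H1","H1","H3","H3","H0","H4","H0","H3","H4","H3"]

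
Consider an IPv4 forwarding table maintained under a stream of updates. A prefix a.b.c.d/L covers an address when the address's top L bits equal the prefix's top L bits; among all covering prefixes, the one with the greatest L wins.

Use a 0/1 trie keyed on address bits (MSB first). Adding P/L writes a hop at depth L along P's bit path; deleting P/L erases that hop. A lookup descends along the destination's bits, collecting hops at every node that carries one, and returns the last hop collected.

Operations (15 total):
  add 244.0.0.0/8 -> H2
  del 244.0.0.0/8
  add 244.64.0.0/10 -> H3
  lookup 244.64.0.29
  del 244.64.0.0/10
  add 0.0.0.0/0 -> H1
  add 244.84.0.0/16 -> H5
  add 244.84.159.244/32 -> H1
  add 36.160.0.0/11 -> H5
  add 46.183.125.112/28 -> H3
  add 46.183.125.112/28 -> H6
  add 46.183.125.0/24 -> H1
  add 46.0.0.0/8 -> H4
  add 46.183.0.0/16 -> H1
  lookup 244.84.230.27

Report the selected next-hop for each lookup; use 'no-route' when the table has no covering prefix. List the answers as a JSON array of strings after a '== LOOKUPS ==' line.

Apply in order:
  add 244.0.0.0/8 -> H2 at depth 8
  del 244.0.0.0/8 (clear depth 8)
  add 244.64.0.0/10 -> H3 at depth 10
  lookup 244.64.0.29: bits 1111010001 walk d0:-→d1:-→d2:-→d3:-→d4:-→d5:-→d6:-→d7:-→d8:-→d9:-→d10:H3 -> H3
  del 244.64.0.0/10 (clear depth 10)
  add 0.0.0.0/0 -> H1 at depth 0
  add 244.84.0.0/16 -> H5 at depth 16
  add 244.84.159.244/32 -> H1 at depth 32
  add 36.160.0.0/11 -> H5 at depth 11
  add 46.183.125.112/28 -> H3 at depth 28
  add 46.183.125.112/28 -> H6 at depth 28
  add 46.183.125.0/24 -> H1 at depth 24
  add 46.0.0.0/8 -> H4 at depth 8
  add 46.183.0.0/16 -> H1 at depth 16
  lookup 244.84.230.27: bits 11110100010101001 walk d0:H1→d1:-→d2:-→d3:-→d4:-→d5:-→d6:-→d7:-→d8:-→d9:-→d10:-→d11:-→d12:-→d13:-→d14:-→d15:-→d16:H5→d17:- -> H5

== LOOKUPS ==
["H3","H5"]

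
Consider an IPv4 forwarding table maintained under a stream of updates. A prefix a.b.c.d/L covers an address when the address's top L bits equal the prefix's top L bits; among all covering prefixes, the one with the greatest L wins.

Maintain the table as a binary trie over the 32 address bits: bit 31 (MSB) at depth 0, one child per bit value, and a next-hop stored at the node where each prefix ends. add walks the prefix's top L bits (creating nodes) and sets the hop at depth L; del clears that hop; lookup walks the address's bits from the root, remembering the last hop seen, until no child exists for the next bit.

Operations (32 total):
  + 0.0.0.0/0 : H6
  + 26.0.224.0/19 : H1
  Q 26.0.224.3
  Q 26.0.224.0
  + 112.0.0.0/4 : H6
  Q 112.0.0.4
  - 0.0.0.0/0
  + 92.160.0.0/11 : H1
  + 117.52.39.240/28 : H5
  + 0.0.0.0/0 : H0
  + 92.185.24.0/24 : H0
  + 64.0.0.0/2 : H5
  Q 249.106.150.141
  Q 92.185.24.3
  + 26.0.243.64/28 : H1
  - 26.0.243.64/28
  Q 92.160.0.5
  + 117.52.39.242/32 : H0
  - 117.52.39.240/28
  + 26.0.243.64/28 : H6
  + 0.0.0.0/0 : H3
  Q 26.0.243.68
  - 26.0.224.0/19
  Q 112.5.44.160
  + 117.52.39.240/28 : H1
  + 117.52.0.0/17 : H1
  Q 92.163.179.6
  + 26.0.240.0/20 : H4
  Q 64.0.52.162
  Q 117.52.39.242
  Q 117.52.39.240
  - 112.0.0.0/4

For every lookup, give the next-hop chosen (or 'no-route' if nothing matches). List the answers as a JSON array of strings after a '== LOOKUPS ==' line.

Trace:
  + 0.0.0.0/0 (H6) depth=0
  + 26.0.224.0/19 (H1) depth=19
  lookup 26.0.224.3: bits 0001101000000000111 walk d0:H6→d1:-→d2:-→d3:-→d4:-→d5:-→d6:-→d7:-→d8:-→d9:-→d10:-→d11:-→d12:-→d13:-→d14:-→d15:-→d16:-→d17:-→d18:-→d19:H1 -> H1
  lookup 26.0.224.0: bits 0001101000000000111 walk d0:H6→d1:-→d2:-→d3:-→d4:-→d5:-→d6:-→d7:-→d8:-→d9:-→d10:-→d11:-→d12:-→d13:-→d14:-→d15:-→d16:-→d17:-→d18:-→d19:H1 -> H1
  + 112.0.0.0/4 (H6) depth=4
  lookup 112.0.0.4: bits 0111 walk d0:H6→d1:-→d2:-→d3:-→d4:H6 -> H6
  - 0.0.0.0/0 clear@0
  + 92.160.0.0/11 (H1) depth=11
  + 117.52.39.240/28 (H5) depth=28
  + 0.0.0.0/0 (H0) depth=0
  + 92.185.24.0/24 (H0) depth=24
  + 64.0.0.0/2 (H5) depth=2
  lookup 249.106.150.141: bits ε walk d0:H0 -> H0
  lookup 92.185.24.3: bits 010111001011100100011000 walk d0:H0→d1:-→d2:H5→d3:-→d4:-→d5:-→d6:-→d7:-→d8:-→d9:-→d10:-→d11:H1→d12:-→d13:-→d14:-→d15:-→d16:-→d17:-→d18:-→d19:-→d20:-→d21:-→d22:-→d23:-→d24:H0 -> H0
  + 26.0.243.64/28 (H1) depth=28
  - 26.0.243.64/28 clear@28
  lookup 92.160.0.5: bits 01011100101 walk d0:H0→d1:-→d2:H5→d3:-→d4:-→d5:-→d6:-→d7:-→d8:-→d9:-→d10:-→d11:H1 -> H1
  + 117.52.39.242/32 (H0) depth=32
  - 117.52.39.240/28 clear@28
  + 26.0.243.64/28 (H6) depth=28
  + 0.0.0.0/0 (H3) depth=0
  lookup 26.0.243.68: bits 0001101000000000111100110100 walk d0:H3→d1:-→d2:-→d3:-→d4:-→d5:-→d6:-→d7:-→d8:-→d9:-→d10:-→d11:-→d12:-→d13:-→d14:-→d15:-→d16:-→d17:-→d18:-→d19:H1→d20:-→d21:-→d22:-→d23:-→d24:-→d25:-→d26:-→d27:-→d28:H6 -> H6
  - 26.0.224.0/19 clear@19
  lookup 112.5.44.160: bits 01110 walk d0:H3→d1:-→d2:H5→d3:-→d4:H6→d5:- -> H6
  + 117.52.39.240/28 (H1) depth=28
  + 117.52.0.0/17 (H1) depth=17
  lookup 92.163.179.6: bits 01011100101 walk d0:H3→d1:-→d2:H5→d3:-→d4:-→d5:-→d6:-→d7:-→d8:-→d9:-→d10:-→d11:H1 -> H1
  + 26.0.240.0/20 (H4) depth=20
  lookup 64.0.52.162: bits 010 walk d0:H3→d1:-→d2:H5→d3:- -> H5
  lookup 117.52.39.242: bits 01110101001101000010011111110010 walk d0:H3→d1:-→d2:H5→d3:-→d4:H6→d5:-→d6:-→d7:-→d8:-→d9:-→d10:-→d11:-→d12:-→d13:-→d14:-→d15:-→d16:-→d17:H1→d18:-→d19:-→d20:-→d21:-→d22:-→d23:-→d24:-→d25:-→d26:-→d27:-→d28:H1→d29:-→d30:-→d31:-→d32:H0 -> H0
  lookup 117.52.39.240: bits 011101010011010000100111111100 walk d0:H3→d1:-→d2:H5→d3:-→d4:H6→d5:-→d6:-→d7:-→d8:-→d9:-→d10:-→d11:-→d12:-→d13:-→d14:-→d15:-→d16:-→d17:H1→d18:-→d19:-→d20:-→d21:-→d22:-→d23:-→d24:-→d25:-→d26:-→d27:-→d28:H1→d29:-→d30:- -> H1
  - 112.0.0.0/4 clear@4

== LOOKUPS ==
["H1","H1","H6","H0","H0","H1","H6","H6","H1","H5","H0","H1"]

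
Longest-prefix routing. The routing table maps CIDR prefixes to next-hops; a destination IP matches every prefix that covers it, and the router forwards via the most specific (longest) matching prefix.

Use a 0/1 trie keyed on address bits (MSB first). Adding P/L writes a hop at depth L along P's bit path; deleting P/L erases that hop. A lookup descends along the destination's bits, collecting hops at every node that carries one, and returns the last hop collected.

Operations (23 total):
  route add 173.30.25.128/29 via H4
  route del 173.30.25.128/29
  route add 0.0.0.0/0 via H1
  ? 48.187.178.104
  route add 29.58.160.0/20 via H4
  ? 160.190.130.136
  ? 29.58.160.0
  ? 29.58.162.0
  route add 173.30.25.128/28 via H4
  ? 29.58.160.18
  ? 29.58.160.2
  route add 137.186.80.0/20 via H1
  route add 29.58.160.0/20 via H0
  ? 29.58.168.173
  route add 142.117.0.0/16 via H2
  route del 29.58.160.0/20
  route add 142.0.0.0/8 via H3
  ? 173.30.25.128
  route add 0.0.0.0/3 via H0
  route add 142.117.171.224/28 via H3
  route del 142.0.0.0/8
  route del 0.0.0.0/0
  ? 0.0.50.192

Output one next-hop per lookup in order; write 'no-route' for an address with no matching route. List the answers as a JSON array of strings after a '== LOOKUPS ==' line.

Process each operation:
  + 173.30.25.128/29 (H4) depth=29
  - 173.30.25.128/29 clear@29
  + 0.0.0.0/0 (H1) depth=0
  lookup 48.187.178.104: bits ε walk d0:H1 -> H1
  + 29.58.160.0/20 (H4) depth=20
  lookup 160.190.130.136: bits 1010 walk d0:H1→d1:-→d2:-→d3:-→d4:- -> H1
  lookup 29.58.160.0: bits 00011101001110101010 walk d0:H1→d1:-→d2:-→d3:-→d4:-→d5:-→d6:-→d7:-→d8:-→d9:-→d10:-→d11:-→d12:-→d13:-→d14:-→d15:-→d16:-→d17:-→d18:-→d19:-→d20:H4 -> H4
  lookup 29.58.162.0: bits 00011101001110101010 walk d0:H1→d1:-→d2:-→d3:-→d4:-→d5:-→d6:-→d7:-→d8:-→d9:-→d10:-→d11:-→d12:-→d13:-→d14:-→d15:-→d16:-→d17:-→d18:-→d19:-→d20:H4 -> H4
  + 173.30.25.128/28 (H4) depth=28
  lookup 29.58.160.18: bits 00011101001110101010 walk d0:H1→d1:-→d2:-→d3:-→d4:-→d5:-→d6:-→d7:-→d8:-→d9:-→d10:-→d11:-→d12:-→d13:-→d14:-→d15:-→d16:-→d17:-→d18:-→d19:-→d20:H4 -> H4
  lookup 29.58.160.2: bits 00011101001110101010 walk d0:H1→d1:-→d2:-→d3:-→d4:-→d5:-→d6:-→d7:-→d8:-→d9:-→d10:-→d11:-→d12:-→d13:-→d14:-→d15:-→d16:-→d17:-→d18:-→d19:-→d20:H4 -> H4
  + 137.186.80.0/20 (H1) depth=20
  + 29.58.160.0/20 (H0) depth=20
  lookup 29.58.168.173: bits 00011101001110101010 walk d0:H1→d1:-→d2:-→d3:-→d4:-→d5:-→d6:-→d7:-→d8:-→d9:-→d10:-→d11:-→d12:-→d13:-→d14:-→d15:-→d16:-→d17:-→d18:-→d19:-→d20:H0 -> H0
  + 142.117.0.0/16 (H2) depth=16
  - 29.58.160.0/20 clear@20
  + 142.0.0.0/8 (H3) depth=8
  lookup 173.30.25.128: bits 10101101000111100001100110000 walk d0:H1→d1:-→d2:-→d3:-→d4:-→d5:-→d6:-→d7:-→d8:-→d9:-→d10:-→d11:-→d12:-→d13:-→d14:-→d15:-→d16:-→d17:-→d18:-→d19:-→d20:-→d21:-→d22:-→d23:-→d24:-→d25:-→d26:-→d27:-→d28:H4→d29:- -> H4
  + 0.0.0.0/3 (H0) depth=3
  + 142.117.171.224/28 (H3) depth=28
  - 142.0.0.0/8 clear@8
  - 0.0.0.0/0 clear@0
  lookup 0.0.50.192: bits 000 walk d0:-→d1:-→d2:-→d3:H0 -> H0

== LOOKUPS ==
["H1","H1","H4","H4","H4","H4","H0","H4","H0"]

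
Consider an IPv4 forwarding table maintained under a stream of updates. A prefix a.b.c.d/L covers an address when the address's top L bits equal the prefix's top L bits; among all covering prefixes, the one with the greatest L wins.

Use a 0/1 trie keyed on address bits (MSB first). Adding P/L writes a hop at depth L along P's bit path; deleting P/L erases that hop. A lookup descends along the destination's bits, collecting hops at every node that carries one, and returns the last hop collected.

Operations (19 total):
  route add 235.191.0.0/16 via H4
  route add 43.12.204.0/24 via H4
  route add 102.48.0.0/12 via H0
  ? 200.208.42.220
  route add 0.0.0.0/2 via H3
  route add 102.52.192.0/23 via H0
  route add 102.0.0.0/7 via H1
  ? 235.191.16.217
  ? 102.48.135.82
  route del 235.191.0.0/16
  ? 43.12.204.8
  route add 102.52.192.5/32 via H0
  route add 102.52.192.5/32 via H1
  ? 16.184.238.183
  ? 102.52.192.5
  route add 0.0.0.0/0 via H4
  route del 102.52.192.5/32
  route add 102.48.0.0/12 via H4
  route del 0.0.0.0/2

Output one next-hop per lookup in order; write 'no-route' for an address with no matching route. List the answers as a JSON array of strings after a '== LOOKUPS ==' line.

Process each operation:
  + 235.191.0.0/16 (H4) depth=16
  + 43.12.204.0/24 (H4) depth=24
  + 102.48.0.0/12 (H0) depth=12
  lookup 200.208.42.220: bits 11 walk d0:-→d1:-→d2:- -> no-route
  + 0.0.0.0/2 (H3) depth=2
  + 102.52.192.0/23 (H0) depth=23
  + 102.0.0.0/7 (H1) depth=7
  lookup 235.191.16.217: bits 1110101110111111 walk d0:-→d1:-→d2:-→d3:-→d4:-→d5:-→d6:-→d7:-→d8:-→d9:-→d10:-→d11:-→d12:-→d13:-→d14:-→d15:-→d16:H4 -> H4
  lookup 102.48.135.82: bits 0110011000110 walk d0:-→d1:-→d2:-→d3:-→d4:-→d5:-→d6:-→d7:H1→d8:-→d9:-→d10:-→d11:-→d12:H0→d13:- -> H0
  - 235.191.0.0/16 clear@16
  lookup 43.12.204.8: bits 001010110000110011001100 walk d0:-→d1:-→d2:H3→d3:-→d4:-→d5:-→d6:-→d7:-→d8:-→d9:-→d10:-→d11:-→d12:-→d13:-→d14:-→d15:-→d16:-→d17:-→d18:-→d19:-→d20:-→d21:-→d22:-→d23:-→d24:H4 -> H4
  + 102.52.192.5/32 (H0) depth=32
  + 102.52.192.5/32 (H1) depth=32
  lookup 16.184.238.183: bits 00 walk d0:-→d1:-→d2:H3 -> H3
  lookup 102.52.192.5: bits 01100110001101001100000000000101 walk d0:-→d1:-→d2:-→d3:-→d4:-→d5:-→d6:-→d7:H1→d8:-→d9:-→d10:-→d11:-→d12:H0→d13:-→d14:-→d15:-→d16:-→d17:-→d18:-→d19:-→d20:-→d21:-→d22:-→d23:H0→d24:-→d25:-→d26:-→d27:-→d28:-→d29:-→d30:-→d31:-→d32:H1 -> H1
  + 0.0.0.0/0 (H4) depth=0
  - 102.52.192.5/32 clear@32
  + 102.48.0.0/12 (H4) depth=12
  - 0.0.0.0/2 clear@2

== LOOKUPS ==
["no-route","H4","H0","H4","H3","H1"]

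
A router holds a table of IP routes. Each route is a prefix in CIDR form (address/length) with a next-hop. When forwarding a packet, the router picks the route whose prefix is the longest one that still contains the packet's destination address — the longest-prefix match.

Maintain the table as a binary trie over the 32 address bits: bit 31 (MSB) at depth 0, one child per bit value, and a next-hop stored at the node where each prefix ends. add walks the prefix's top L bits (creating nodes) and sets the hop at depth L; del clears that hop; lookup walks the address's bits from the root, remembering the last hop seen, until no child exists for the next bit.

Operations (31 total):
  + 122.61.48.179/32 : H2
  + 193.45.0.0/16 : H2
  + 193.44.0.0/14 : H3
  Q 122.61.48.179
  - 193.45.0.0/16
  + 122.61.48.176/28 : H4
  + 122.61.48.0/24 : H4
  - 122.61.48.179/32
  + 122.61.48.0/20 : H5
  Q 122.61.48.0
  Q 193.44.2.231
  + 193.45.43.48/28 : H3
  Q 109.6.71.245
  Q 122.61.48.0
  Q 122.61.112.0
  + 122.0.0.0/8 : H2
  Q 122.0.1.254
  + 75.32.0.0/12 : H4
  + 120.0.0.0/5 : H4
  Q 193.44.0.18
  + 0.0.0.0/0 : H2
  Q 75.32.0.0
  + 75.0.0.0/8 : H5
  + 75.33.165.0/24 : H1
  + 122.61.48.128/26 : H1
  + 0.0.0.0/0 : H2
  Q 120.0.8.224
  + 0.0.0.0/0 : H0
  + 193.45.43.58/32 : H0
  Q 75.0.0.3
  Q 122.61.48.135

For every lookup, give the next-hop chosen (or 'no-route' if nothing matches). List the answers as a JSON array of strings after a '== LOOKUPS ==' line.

Process each operation:
  add 122.61.48.179/32 -> H2 at depth 32
  add 193.45.0.0/16 -> H2 at depth 16
  add 193.44.0.0/14 -> H3 at depth 14
  lookup 122.61.48.179: bits 01111010001111010011000010110011 walk d0:-→d1:-→d2:-→d3:-→d4:-→d5:-→d6:-→d7:-→d8:-→d9:-→d10:-→d11:-→d12:-→d13:-→d14:-→d15:-→d16:-→d17:-→d18:-→d19:-→d20:-→d21:-→d22:-→d23:-→d24:-→d25:-→d26:-→d27:-→d28:-→d29:-→d30:-→d31:-→d32:H2 -> H2
  del 193.45.0.0/16 (clear depth 16)
  add 122.61.48.176/28 -> H4 at depth 28
  add 122.61.48.0/24 -> H4 at depth 24
  del 122.61.48.179/32 (clear depth 32)
  add 122.61.48.0/20 -> H5 at depth 20
  lookup 122.61.48.0: bits 011110100011110100110000 walk d0:-→d1:-→d2:-→d3:-→d4:-→d5:-→d6:-→d7:-→d8:-→d9:-→d10:-→d11:-→d12:-→d13:-→d14:-→d15:-→d16:-→d17:-→d18:-→d19:-→d20:H5→d21:-→d22:-→d23:-→d24:H4 -> H4
  lookup 193.44.2.231: bits 110000010010110 walk d0:-→d1:-→d2:-→d3:-→d4:-→d5:-→d6:-→d7:-→d8:-→d9:-→d10:-→d11:-→d12:-→d13:-→d14:H3→d15:- -> H3
  add 193.45.43.48/28 -> H3 at depth 28
  lookup 109.6.71.245: bits 011 walk d0:-→d1:-→d2:-→d3:- -> no-route
  lookup 122.61.48.0: bits 011110100011110100110000 walk d0:-→d1:-→d2:-→d3:-→d4:-→d5:-→d6:-→d7:-→d8:-→d9:-→d10:-→d11:-→d12:-→d13:-→d14:-→d15:-→d16:-→d17:-→d18:-→d19:-→d20:H5→d21:-→d22:-→d23:-→d24:H4 -> H4
  lookup 122.61.112.0: bits 01111010001111010 walk d0:-→d1:-→d2:-→d3:-→d4:-→d5:-→d6:-→d7:-→d8:-→d9:-→d10:-→d11:-→d12:-→d13:-→d14:-→d15:-→d16:-→d17:- -> no-route
  add 122.0.0.0/8 -> H2 at depth 8
  lookup 122.0.1.254: bits 0111101000 walk d0:-→d1:-→d2:-→d3:-→d4:-→d5:-→d6:-→d7:-→d8:H2→d9:-→d10:- -> H2
  add 75.32.0.0/12 -> H4 at depth 12
  add 120.0.0.0/5 -> H4 at depth 5
  lookup 193.44.0.18: bits 110000010010110 walk d0:-→d1:-→d2:-→d3:-→d4:-→d5:-→d6:-→d7:-→d8:-→d9:-→d10:-→d11:-→d12:-→d13:-→d14:H3→d15:- -> H3
  add 0.0.0.0/0 -> H2 at depth 0
  lookup 75.32.0.0: bits 010010110010 walk d0:H2→d1:-→d2:-→d3:-→d4:-→d5:-→d6:-→d7:-→d8:-→d9:-→d10:-→d11:-→d12:H4 -> H4
  add 75.0.0.0/8 -> H5 at depth 8
  add 75.33.165.0/24 -> H1 at depth 24
  add 122.61.48.128/26 -> H1 at depth 26
  add 0.0.0.0/0 -> H2 at depth 0
  lookup 120.0.8.224: bits 011110 walk d0:H2→d1:-→d2:-→d3:-→d4:-→d5:H4→d6:- -> H4
  add 0.0.0.0/0 -> H0 at depth 0
  add 193.45.43.58/32 -> H0 at depth 32
  lookup 75.0.0.3: bits 0100101100 walk d0:H0→d1:-→d2:-→d3:-→d4:-→d5:-→d6:-→d7:-→d8:H5→d9:-→d10:- -> H5
  lookup 122.61.48.135: bits 01111010001111010011000010 walk d0:H0→d1:-→d2:-→d3:-→d4:-→d5:H4→d6:-→d7:-→d8:H2→d9:-→d10:-→d11:-→d12:-→d13:-→d14:-→d15:-→d16:-→d17:-→d18:-→d19:-→d20:H5→d21:-→d22:-→d23:-→d24:H4→d25:-→d26:H1 -> H1

== LOOKUPS ==
["H2","H4","H3","no-route","H4","no-route","H2","H3","H4","H4","H5","H1"]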